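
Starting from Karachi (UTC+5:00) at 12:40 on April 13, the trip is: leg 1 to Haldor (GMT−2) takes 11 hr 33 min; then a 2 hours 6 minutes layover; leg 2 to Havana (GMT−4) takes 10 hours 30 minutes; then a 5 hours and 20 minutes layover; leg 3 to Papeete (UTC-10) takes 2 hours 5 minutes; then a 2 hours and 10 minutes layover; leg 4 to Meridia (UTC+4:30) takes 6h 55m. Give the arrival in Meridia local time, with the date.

04:49 on Apr 15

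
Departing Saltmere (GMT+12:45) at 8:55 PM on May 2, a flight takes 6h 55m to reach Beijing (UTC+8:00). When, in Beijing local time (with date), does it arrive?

11:05 PM on May 2

Convert departure to UTC: 8:55 PM − 12:45 = 8:10 AM UTC on May 2.
Add 6 hours 55 minutes travel time → 3:05 PM UTC.
Beijing is UTC+8:00, so local arrival = 3:05 PM + 8:00 = 11:05 PM on May 2.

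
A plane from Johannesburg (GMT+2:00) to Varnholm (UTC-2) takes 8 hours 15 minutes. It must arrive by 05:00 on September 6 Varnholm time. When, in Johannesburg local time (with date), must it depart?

Target arrival in UTC: 05:00 + 2:00 = 07:00 on Sep 6.
Subtract 8 hours and 15 minutes → departure 22:45 UTC on Sep 5.
Johannesburg is UTC+2:00: 22:45 + 2:00 = 00:45 on Sep 6.

00:45 on Sep 6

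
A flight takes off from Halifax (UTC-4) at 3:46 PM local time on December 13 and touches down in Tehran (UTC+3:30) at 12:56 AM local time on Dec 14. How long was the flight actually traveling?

Departure in UTC: 3:46 PM + 4:00 = 7:46 PM on Dec 13.
Arrival in UTC: 12:56 AM − 3:30 = 9:26 PM on Dec 13.
Elapsed = 9:26 PM − 7:46 PM = 1 hour 40 minutes.

1 hour 40 minutes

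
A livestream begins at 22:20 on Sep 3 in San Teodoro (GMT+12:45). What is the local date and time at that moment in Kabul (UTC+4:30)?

In UTC: 22:20 − 12:45 = 09:35 on Sep 3.
Kabul is UTC+4:30: 09:35 + 4:30 = 14:05 on Sep 3.

14:05 on September 3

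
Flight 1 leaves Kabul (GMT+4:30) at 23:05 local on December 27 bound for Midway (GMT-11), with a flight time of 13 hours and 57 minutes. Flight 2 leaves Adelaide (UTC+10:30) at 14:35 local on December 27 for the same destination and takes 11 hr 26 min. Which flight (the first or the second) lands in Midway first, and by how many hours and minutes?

the second, by 17 hours 1 minute

Flight 1 in UTC: 23:05 − 4:30 = 18:35 on Dec 27.
+13 hours 57 minutes → arrive 08:32 UTC on Dec 28.
Flight 2 in UTC: 14:35 − 10:30 = 04:05 on Dec 27.
+11 hours and 26 minutes → arrive 15:31 UTC on Dec 27.
Flight 2 lands earlier by 17 hours 1 minute.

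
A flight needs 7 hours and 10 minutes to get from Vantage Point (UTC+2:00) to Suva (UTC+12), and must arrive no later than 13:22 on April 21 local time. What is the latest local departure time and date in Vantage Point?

20:12 on April 20

Target arrival in UTC: 13:22 − 12:00 = 01:22 on Apr 21.
Subtract 7 hours 10 minutes → departure 18:12 UTC on Apr 20.
Vantage Point is UTC+2:00: 18:12 + 2:00 = 20:12 on Apr 20.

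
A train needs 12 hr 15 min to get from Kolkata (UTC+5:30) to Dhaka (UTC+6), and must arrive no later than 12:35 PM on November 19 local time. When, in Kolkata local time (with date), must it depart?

11:50 PM on November 18

Target arrival in UTC: 12:35 PM − 6:00 = 6:35 AM on Nov 19.
Subtract 12 hours and 15 minutes → departure 6:20 PM UTC on Nov 18.
Kolkata is UTC+5:30: 6:20 PM + 5:30 = 11:50 PM on Nov 18.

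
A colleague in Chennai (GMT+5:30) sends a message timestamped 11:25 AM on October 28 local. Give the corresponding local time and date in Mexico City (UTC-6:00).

11:55 PM on Oct 27

In UTC: 11:25 AM − 5:30 = 5:55 AM on Oct 28.
Mexico City is UTC−6:00: 5:55 AM − 6:00 = 11:55 PM on Oct 27.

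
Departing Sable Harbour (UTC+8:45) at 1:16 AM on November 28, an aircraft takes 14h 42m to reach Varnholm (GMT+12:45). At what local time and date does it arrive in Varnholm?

7:58 PM on November 28

Convert departure to UTC: 1:16 AM − 8:45 = 4:31 PM UTC on Nov 27.
Add 14 hours 42 minutes travel time → 7:13 AM UTC (Nov 28).
Varnholm is UTC+12:45, so local arrival = 7:13 AM + 12:45 = 7:58 PM on Nov 28.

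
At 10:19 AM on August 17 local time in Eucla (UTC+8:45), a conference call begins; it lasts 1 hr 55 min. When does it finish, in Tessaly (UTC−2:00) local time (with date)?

1:29 AM on Aug 17

Tessaly is 10:45 behind Eucla.
After 1 hour and 55 minutes it is 12:14 PM in Eucla.
Shift by the zone difference: 12:14 PM − 10:45 = 1:29 AM on Aug 17 in Tessaly.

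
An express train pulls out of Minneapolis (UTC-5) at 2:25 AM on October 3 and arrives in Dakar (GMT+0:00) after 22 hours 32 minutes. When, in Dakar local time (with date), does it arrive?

5:57 AM on Oct 4

Convert departure to UTC: 2:25 AM + 5:00 = 7:25 AM UTC on Oct 3.
Add 22 hours 32 minutes travel time → 5:57 AM UTC (Oct 4).
Dakar is UTC+0, so local arrival is the same: 5:57 AM on Oct 4.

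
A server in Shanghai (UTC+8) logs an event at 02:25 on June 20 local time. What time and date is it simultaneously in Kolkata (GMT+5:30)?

Kolkata is 2:30 behind Shanghai.
Shift by the zone difference: 02:25 − 2:30 = 23:55 on Jun 19 in Kolkata.

23:55 on June 19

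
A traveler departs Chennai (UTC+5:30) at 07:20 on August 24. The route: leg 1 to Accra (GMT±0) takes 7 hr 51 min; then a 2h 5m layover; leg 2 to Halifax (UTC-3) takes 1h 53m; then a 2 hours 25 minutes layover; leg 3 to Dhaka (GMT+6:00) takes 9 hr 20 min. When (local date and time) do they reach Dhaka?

Convert departure to UTC: 07:20 − 5:30 = 01:50 UTC on Aug 24.
Add 7 hours and 51 minutes leg 1 → 09:41 UTC.
Add 2 hours and 5 minutes layover in Accra → 11:46 UTC.
Add 1 hour 53 minutes leg 2 → 13:39 UTC.
Add 2 hours 25 minutes layover in Halifax → 16:04 UTC.
Add 9 hours 20 minutes leg 3 → 01:24 UTC (Aug 25).
Dhaka is UTC+6:00, so local arrival = 01:24 + 6:00 = 07:24 on Aug 25.

07:24 on August 25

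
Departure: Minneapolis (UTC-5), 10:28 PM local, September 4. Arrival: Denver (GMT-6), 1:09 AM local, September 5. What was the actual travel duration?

Departure in UTC: 10:28 PM + 5:00 = 3:28 AM on Sep 5.
Arrival in UTC: 1:09 AM + 6:00 = 7:09 AM on Sep 5.
Elapsed = 7:09 AM − 3:28 AM = 3 hours 41 minutes.

3 hours 41 minutes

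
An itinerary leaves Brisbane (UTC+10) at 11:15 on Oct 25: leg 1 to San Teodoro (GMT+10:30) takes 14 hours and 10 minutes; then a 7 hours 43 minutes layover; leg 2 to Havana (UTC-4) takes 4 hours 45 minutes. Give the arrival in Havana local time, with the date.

23:53 on October 25

Convert departure to UTC: 11:15 − 10:00 = 01:15 UTC on Oct 25.
Add 14 hours and 10 minutes leg 1 → 15:25 UTC.
Add 7 hours and 43 minutes layover in San Teodoro → 23:08 UTC.
Add 4 hours 45 minutes leg 2 → 03:53 UTC (Oct 26).
Havana is UTC−4:00, so local arrival = 03:53 − 4:00 = 23:53 on Oct 25.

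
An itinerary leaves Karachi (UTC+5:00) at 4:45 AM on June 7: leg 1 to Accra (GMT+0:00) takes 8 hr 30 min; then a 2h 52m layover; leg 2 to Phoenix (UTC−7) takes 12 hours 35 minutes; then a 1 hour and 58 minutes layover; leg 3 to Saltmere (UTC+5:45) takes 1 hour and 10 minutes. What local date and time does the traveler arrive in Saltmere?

8:35 AM on June 8

Convert departure to UTC: 4:45 AM − 5:00 = 11:45 PM UTC on Jun 6.
Add 8 hours 30 minutes leg 1 → 8:15 AM UTC (Jun 7).
Add 2 hours 52 minutes layover in Accra → 11:07 AM UTC.
Add 12 hours and 35 minutes leg 2 → 11:42 PM UTC.
Add 1 hour 58 minutes layover in Phoenix → 1:40 AM UTC (Jun 8).
Add 1 hour and 10 minutes leg 3 → 2:50 AM UTC.
Saltmere is UTC+5:45, so local arrival = 2:50 AM + 5:45 = 8:35 AM on Jun 8.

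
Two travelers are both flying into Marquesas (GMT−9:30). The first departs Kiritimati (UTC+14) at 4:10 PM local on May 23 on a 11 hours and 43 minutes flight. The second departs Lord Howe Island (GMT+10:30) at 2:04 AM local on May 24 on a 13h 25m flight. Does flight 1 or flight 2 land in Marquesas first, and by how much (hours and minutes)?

Flight 1 in UTC: 4:10 PM − 14:00 = 2:10 AM on May 23.
+11 hours 43 minutes → arrive 1:53 PM UTC on May 23.
Flight 2 in UTC: 2:04 AM − 10:30 = 3:34 PM on May 23.
+13 hours 25 minutes → arrive 4:59 AM UTC on May 24.
Flight 1 lands earlier by 15 hours 6 minutes.

the first, by 15 hours 6 minutes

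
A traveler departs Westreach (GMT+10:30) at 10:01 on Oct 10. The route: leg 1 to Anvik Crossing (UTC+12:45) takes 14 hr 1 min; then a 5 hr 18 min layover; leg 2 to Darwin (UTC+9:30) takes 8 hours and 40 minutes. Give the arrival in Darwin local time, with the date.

13:00 on Oct 11

Convert departure to UTC: 10:01 − 10:30 = 23:31 UTC on Oct 9.
Add 14 hours and 1 minute leg 1 → 13:32 UTC (Oct 10).
Add 5 hours 18 minutes layover in Anvik Crossing → 18:50 UTC.
Add 8 hours and 40 minutes leg 2 → 03:30 UTC (Oct 11).
Darwin is UTC+9:30, so local arrival = 03:30 + 9:30 = 13:00 on Oct 11.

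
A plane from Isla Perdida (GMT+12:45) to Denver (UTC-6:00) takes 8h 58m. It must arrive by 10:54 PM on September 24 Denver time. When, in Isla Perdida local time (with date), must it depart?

8:41 AM on September 25

Target arrival in UTC: 10:54 PM + 6:00 = 4:54 AM on Sep 25.
Subtract 8 hours 58 minutes → departure 7:56 PM UTC on Sep 24.
Isla Perdida is UTC+12:45: 7:56 PM + 12:45 = 8:41 AM on Sep 25.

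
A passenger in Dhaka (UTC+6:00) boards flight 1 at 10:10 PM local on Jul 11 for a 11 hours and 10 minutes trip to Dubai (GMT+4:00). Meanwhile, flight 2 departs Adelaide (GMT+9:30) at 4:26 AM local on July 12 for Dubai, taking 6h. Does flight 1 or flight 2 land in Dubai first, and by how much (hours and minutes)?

Flight 1 in UTC: 10:10 PM − 6:00 = 4:10 PM on Jul 11.
+11 hours 10 minutes → arrive 3:20 AM UTC on Jul 12.
Flight 2 in UTC: 4:26 AM − 9:30 = 6:56 PM on Jul 11.
+6 hours → arrive 12:56 AM UTC on Jul 12.
Flight 2 lands earlier by 2 hours 24 minutes.

the second, by 2 hours 24 minutes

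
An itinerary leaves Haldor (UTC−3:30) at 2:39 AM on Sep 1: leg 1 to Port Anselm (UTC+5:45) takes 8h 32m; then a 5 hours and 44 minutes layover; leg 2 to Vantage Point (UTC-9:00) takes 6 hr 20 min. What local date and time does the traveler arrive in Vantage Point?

Convert departure to UTC: 2:39 AM + 3:30 = 6:09 AM UTC on Sep 1.
Add 8 hours and 32 minutes leg 1 → 2:41 PM UTC.
Add 5 hours 44 minutes layover in Port Anselm → 8:25 PM UTC.
Add 6 hours and 20 minutes leg 2 → 2:45 AM UTC (Sep 2).
Vantage Point is UTC−9:00, so local arrival = 2:45 AM − 9:00 = 5:45 PM on Sep 1.

5:45 PM on September 1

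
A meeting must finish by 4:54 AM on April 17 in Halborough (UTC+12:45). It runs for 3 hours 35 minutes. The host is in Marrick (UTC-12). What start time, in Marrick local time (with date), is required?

12:34 AM on April 16

Target end time in UTC: 4:54 AM − 12:45 = 4:09 PM on Apr 16.
Subtract 3 hours 35 minutes → start 12:34 PM UTC on Apr 16.
Marrick is UTC−12:00: 12:34 PM − 12:00 = 12:34 AM on Apr 16.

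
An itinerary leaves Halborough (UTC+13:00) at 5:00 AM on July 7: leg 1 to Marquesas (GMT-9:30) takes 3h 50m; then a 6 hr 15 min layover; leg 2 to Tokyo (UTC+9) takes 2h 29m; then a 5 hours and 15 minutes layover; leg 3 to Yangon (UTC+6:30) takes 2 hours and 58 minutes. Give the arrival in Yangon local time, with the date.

Convert departure to UTC: 5:00 AM − 13:00 = 4:00 PM UTC on Jul 6.
Add 3 hours 50 minutes leg 1 → 7:50 PM UTC.
Add 6 hours and 15 minutes layover in Marquesas → 2:05 AM UTC (Jul 7).
Add 2 hours 29 minutes leg 2 → 4:34 AM UTC.
Add 5 hours 15 minutes layover in Tokyo → 9:49 AM UTC.
Add 2 hours and 58 minutes leg 3 → 12:47 PM UTC.
Yangon is UTC+6:30, so local arrival = 12:47 PM + 6:30 = 7:17 PM on Jul 7.

7:17 PM on July 7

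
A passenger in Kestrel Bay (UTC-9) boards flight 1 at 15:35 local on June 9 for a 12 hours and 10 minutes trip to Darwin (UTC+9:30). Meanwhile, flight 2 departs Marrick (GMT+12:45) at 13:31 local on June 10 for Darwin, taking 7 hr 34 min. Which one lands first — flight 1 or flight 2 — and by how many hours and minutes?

Flight 1 in UTC: 15:35 + 9:00 = 00:35 on Jun 10.
+12 hours and 10 minutes → arrive 12:45 UTC on Jun 10.
Flight 2 in UTC: 13:31 − 12:45 = 00:46 on Jun 10.
+7 hours 34 minutes → arrive 08:20 UTC on Jun 10.
Flight 2 lands earlier by 4 hours 25 minutes.

the second, by 4 hours 25 minutes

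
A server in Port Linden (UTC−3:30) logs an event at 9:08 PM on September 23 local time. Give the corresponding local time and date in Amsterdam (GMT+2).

Amsterdam is 5:30 ahead of Port Linden.
Shift by the zone difference: 9:08 PM + 5:30 = 2:38 AM on Sep 24 in Amsterdam.

2:38 AM on Sep 24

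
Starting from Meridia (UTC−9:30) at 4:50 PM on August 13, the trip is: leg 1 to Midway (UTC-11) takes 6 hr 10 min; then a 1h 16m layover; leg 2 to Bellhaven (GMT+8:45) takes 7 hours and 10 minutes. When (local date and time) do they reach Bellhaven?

1:41 AM on August 15

Convert departure to UTC: 4:50 PM + 9:30 = 2:20 AM UTC on Aug 14.
Add 6 hours and 10 minutes leg 1 → 8:30 AM UTC.
Add 1 hour 16 minutes layover in Midway → 9:46 AM UTC.
Add 7 hours 10 minutes leg 2 → 4:56 PM UTC.
Bellhaven is UTC+8:45, so local arrival = 4:56 PM + 8:45 = 1:41 AM on Aug 15.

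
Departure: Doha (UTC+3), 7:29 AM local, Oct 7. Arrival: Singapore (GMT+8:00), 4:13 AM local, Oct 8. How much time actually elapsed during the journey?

15 hours 44 minutes

Departure in UTC: 7:29 AM − 3:00 = 4:29 AM on Oct 7.
Arrival in UTC: 4:13 AM − 8:00 = 8:13 PM on Oct 7.
Elapsed = 8:13 PM − 4:29 AM = 15 hours 44 minutes.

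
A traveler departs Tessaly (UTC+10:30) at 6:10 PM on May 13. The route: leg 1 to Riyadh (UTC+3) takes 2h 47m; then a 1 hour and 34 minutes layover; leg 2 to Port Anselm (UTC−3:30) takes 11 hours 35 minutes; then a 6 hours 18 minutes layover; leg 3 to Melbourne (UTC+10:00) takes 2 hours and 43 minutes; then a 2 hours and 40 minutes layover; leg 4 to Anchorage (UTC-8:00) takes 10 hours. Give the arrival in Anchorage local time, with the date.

1:17 PM on May 14

Convert departure to UTC: 6:10 PM − 10:30 = 7:40 AM UTC on May 13.
Add 2 hours and 47 minutes leg 1 → 10:27 AM UTC.
Add 1 hour 34 minutes layover in Riyadh → 12:01 PM UTC.
Add 11 hours and 35 minutes leg 2 → 11:36 PM UTC.
Add 6 hours and 18 minutes layover in Port Anselm → 5:54 AM UTC (May 14).
Add 2 hours 43 minutes leg 3 → 8:37 AM UTC.
Add 2 hours and 40 minutes layover in Melbourne → 11:17 AM UTC.
Add 10 hours leg 4 → 9:17 PM UTC.
Anchorage is UTC−8:00, so local arrival = 9:17 PM − 8:00 = 1:17 PM on May 14.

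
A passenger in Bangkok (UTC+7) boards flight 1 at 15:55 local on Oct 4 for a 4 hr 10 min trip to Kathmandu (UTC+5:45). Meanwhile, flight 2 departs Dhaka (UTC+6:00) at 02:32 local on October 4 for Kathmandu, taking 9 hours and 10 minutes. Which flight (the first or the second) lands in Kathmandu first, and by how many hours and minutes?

the second, by 7 hours 23 minutes

Flight 1 in UTC: 15:55 − 7:00 = 08:55 on Oct 4.
+4 hours and 10 minutes → arrive 13:05 UTC on Oct 4.
Flight 2 in UTC: 02:32 − 6:00 = 20:32 on Oct 3.
+9 hours and 10 minutes → arrive 05:42 UTC on Oct 4.
Flight 2 lands earlier by 7 hours 23 minutes.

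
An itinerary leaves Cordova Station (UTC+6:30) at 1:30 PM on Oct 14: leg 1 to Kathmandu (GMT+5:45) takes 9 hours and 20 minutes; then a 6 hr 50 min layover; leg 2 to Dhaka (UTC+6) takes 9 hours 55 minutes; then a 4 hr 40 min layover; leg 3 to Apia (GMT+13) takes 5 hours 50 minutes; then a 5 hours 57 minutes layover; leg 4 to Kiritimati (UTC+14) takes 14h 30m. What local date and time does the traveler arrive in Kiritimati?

6:02 AM on October 17

Convert departure to UTC: 1:30 PM − 6:30 = 7:00 AM UTC on Oct 14.
Add 9 hours and 20 minutes leg 1 → 4:20 PM UTC.
Add 6 hours 50 minutes layover in Kathmandu → 11:10 PM UTC.
Add 9 hours 55 minutes leg 2 → 9:05 AM UTC (Oct 15).
Add 4 hours and 40 minutes layover in Dhaka → 1:45 PM UTC.
Add 5 hours 50 minutes leg 3 → 7:35 PM UTC.
Add 5 hours 57 minutes layover in Apia → 1:32 AM UTC (Oct 16).
Add 14 hours and 30 minutes leg 4 → 4:02 PM UTC.
Kiritimati is UTC+14:00, so local arrival = 4:02 PM + 14:00 = 6:02 AM on Oct 17.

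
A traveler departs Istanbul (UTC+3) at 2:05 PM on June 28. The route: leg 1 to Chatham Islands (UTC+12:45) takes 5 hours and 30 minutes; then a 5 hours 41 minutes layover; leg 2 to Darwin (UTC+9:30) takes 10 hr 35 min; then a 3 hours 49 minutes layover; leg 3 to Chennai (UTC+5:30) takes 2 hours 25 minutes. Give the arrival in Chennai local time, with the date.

8:35 PM on June 29

Convert departure to UTC: 2:05 PM − 3:00 = 11:05 AM UTC on Jun 28.
Add 5 hours and 30 minutes leg 1 → 4:35 PM UTC.
Add 5 hours and 41 minutes layover in Chatham Islands → 10:16 PM UTC.
Add 10 hours and 35 minutes leg 2 → 8:51 AM UTC (Jun 29).
Add 3 hours 49 minutes layover in Darwin → 12:40 PM UTC.
Add 2 hours 25 minutes leg 3 → 3:05 PM UTC.
Chennai is UTC+5:30, so local arrival = 3:05 PM + 5:30 = 8:35 PM on Jun 29.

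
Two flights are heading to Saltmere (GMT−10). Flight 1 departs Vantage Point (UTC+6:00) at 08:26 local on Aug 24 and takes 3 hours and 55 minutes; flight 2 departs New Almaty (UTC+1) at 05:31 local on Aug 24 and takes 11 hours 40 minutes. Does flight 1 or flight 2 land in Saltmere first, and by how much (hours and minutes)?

Flight 1 in UTC: 08:26 − 6:00 = 02:26 on Aug 24.
+3 hours and 55 minutes → arrive 06:21 UTC on Aug 24.
Flight 2 in UTC: 05:31 − 1:00 = 04:31 on Aug 24.
+11 hours 40 minutes → arrive 16:11 UTC on Aug 24.
Flight 1 lands earlier by 9 hours 50 minutes.

the first, by 9 hours 50 minutes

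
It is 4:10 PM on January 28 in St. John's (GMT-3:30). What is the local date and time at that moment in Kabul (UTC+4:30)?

In UTC: 4:10 PM + 3:30 = 7:40 PM on Jan 28.
Kabul is UTC+4:30: 7:40 PM + 4:30 = 12:10 AM on Jan 29.

12:10 AM on January 29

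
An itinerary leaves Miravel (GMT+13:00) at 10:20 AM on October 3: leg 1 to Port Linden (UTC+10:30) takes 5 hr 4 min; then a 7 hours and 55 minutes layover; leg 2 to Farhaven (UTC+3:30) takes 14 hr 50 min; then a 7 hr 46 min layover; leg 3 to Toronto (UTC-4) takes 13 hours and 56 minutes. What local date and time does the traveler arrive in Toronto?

6:51 PM on October 4

Convert departure to UTC: 10:20 AM − 13:00 = 9:20 PM UTC on Oct 2.
Add 5 hours 4 minutes leg 1 → 2:24 AM UTC (Oct 3).
Add 7 hours 55 minutes layover in Port Linden → 10:19 AM UTC.
Add 14 hours 50 minutes leg 2 → 1:09 AM UTC (Oct 4).
Add 7 hours and 46 minutes layover in Farhaven → 8:55 AM UTC.
Add 13 hours and 56 minutes leg 3 → 10:51 PM UTC.
Toronto is UTC−4:00, so local arrival = 10:51 PM − 4:00 = 6:51 PM on Oct 4.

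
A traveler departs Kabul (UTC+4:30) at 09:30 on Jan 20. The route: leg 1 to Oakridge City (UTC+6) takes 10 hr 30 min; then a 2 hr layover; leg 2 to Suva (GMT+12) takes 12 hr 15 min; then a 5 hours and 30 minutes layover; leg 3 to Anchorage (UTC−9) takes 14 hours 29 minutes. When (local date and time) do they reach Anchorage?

16:44 on January 21

Convert departure to UTC: 09:30 − 4:30 = 05:00 UTC on Jan 20.
Add 10 hours 30 minutes leg 1 → 15:30 UTC.
Add 2 hours layover in Oakridge City → 17:30 UTC.
Add 12 hours 15 minutes leg 2 → 05:45 UTC (Jan 21).
Add 5 hours 30 minutes layover in Suva → 11:15 UTC.
Add 14 hours and 29 minutes leg 3 → 01:44 UTC (Jan 22).
Anchorage is UTC−9:00, so local arrival = 01:44 − 9:00 = 16:44 on Jan 21.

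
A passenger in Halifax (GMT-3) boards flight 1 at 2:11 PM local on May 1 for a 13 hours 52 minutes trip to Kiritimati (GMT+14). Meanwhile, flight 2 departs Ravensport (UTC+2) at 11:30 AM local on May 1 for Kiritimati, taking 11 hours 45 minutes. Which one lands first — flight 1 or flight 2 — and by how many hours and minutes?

Flight 1 in UTC: 2:11 PM + 3:00 = 5:11 PM on May 1.
+13 hours and 52 minutes → arrive 7:03 AM UTC on May 2.
Flight 2 in UTC: 11:30 AM − 2:00 = 9:30 AM on May 1.
+11 hours 45 minutes → arrive 9:15 PM UTC on May 1.
Flight 2 lands earlier by 9 hours 48 minutes.

the second, by 9 hours 48 minutes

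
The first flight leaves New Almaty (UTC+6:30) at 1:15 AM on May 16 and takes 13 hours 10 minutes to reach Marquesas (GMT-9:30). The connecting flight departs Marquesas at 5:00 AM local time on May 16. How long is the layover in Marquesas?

Convert departure to UTC: 1:15 AM − 6:30 = 6:45 PM UTC on May 15.
Add 13 hours 10 minutes flight time → 7:55 AM UTC (May 16).
Marquesas is UTC−9:30, so local arrival = 7:55 AM − 9:30 = 10:25 PM on May 15.
Layover = 5:00 AM − 10:25 PM (+1 day) = 6 hours 35 minutes.

6 hours 35 minutes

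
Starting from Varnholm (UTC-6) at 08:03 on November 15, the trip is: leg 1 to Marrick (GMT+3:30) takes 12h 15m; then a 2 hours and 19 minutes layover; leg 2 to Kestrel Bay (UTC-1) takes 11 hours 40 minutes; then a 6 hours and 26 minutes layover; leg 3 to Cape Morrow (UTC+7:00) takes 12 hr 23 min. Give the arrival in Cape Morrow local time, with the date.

18:06 on November 17

Convert departure to UTC: 08:03 + 6:00 = 14:03 UTC on Nov 15.
Add 12 hours 15 minutes leg 1 → 02:18 UTC (Nov 16).
Add 2 hours 19 minutes layover in Marrick → 04:37 UTC.
Add 11 hours 40 minutes leg 2 → 16:17 UTC.
Add 6 hours and 26 minutes layover in Kestrel Bay → 22:43 UTC.
Add 12 hours and 23 minutes leg 3 → 11:06 UTC (Nov 17).
Cape Morrow is UTC+7:00, so local arrival = 11:06 + 7:00 = 18:06 on Nov 17.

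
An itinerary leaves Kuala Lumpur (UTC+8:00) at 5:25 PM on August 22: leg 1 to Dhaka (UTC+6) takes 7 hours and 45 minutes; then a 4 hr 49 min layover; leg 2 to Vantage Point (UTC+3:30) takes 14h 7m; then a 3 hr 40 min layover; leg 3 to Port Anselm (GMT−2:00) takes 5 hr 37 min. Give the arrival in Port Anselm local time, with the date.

Convert departure to UTC: 5:25 PM − 8:00 = 9:25 AM UTC on Aug 22.
Add 7 hours and 45 minutes leg 1 → 5:10 PM UTC.
Add 4 hours and 49 minutes layover in Dhaka → 9:59 PM UTC.
Add 14 hours 7 minutes leg 2 → 12:06 PM UTC (Aug 23).
Add 3 hours and 40 minutes layover in Vantage Point → 3:46 PM UTC.
Add 5 hours and 37 minutes leg 3 → 9:23 PM UTC.
Port Anselm is UTC−2:00, so local arrival = 9:23 PM − 2:00 = 7:23 PM on Aug 23.

7:23 PM on August 23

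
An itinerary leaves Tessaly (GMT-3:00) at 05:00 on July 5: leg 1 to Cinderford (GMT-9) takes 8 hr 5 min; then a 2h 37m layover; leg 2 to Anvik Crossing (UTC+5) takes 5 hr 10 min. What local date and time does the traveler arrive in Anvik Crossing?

Convert departure to UTC: 05:00 + 3:00 = 08:00 UTC on Jul 5.
Add 8 hours and 5 minutes leg 1 → 16:05 UTC.
Add 2 hours and 37 minutes layover in Cinderford → 18:42 UTC.
Add 5 hours 10 minutes leg 2 → 23:52 UTC.
Anvik Crossing is UTC+5:00, so local arrival = 23:52 + 5:00 = 04:52 on Jul 6.

04:52 on Jul 6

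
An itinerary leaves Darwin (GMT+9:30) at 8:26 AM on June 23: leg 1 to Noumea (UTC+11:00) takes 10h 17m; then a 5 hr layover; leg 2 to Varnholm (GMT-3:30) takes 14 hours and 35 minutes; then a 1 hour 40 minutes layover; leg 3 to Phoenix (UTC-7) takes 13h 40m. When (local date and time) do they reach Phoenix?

1:08 PM on Jun 24

Convert departure to UTC: 8:26 AM − 9:30 = 10:56 PM UTC on Jun 22.
Add 10 hours and 17 minutes leg 1 → 9:13 AM UTC (Jun 23).
Add 5 hours layover in Noumea → 2:13 PM UTC.
Add 14 hours and 35 minutes leg 2 → 4:48 AM UTC (Jun 24).
Add 1 hour and 40 minutes layover in Varnholm → 6:28 AM UTC.
Add 13 hours and 40 minutes leg 3 → 8:08 PM UTC.
Phoenix is UTC−7:00, so local arrival = 8:08 PM − 7:00 = 1:08 PM on Jun 24.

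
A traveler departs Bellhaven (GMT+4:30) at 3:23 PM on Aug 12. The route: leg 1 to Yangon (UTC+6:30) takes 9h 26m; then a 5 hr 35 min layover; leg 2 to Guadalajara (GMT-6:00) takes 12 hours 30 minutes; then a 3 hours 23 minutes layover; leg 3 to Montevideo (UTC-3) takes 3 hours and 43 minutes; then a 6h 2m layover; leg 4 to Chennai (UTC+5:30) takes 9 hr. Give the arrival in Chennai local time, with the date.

6:02 PM on Aug 14

Convert departure to UTC: 3:23 PM − 4:30 = 10:53 AM UTC on Aug 12.
Add 9 hours and 26 minutes leg 1 → 8:19 PM UTC.
Add 5 hours and 35 minutes layover in Yangon → 1:54 AM UTC (Aug 13).
Add 12 hours and 30 minutes leg 2 → 2:24 PM UTC.
Add 3 hours 23 minutes layover in Guadalajara → 5:47 PM UTC.
Add 3 hours and 43 minutes leg 3 → 9:30 PM UTC.
Add 6 hours 2 minutes layover in Montevideo → 3:32 AM UTC (Aug 14).
Add 9 hours leg 4 → 12:32 PM UTC.
Chennai is UTC+5:30, so local arrival = 12:32 PM + 5:30 = 6:02 PM on Aug 14.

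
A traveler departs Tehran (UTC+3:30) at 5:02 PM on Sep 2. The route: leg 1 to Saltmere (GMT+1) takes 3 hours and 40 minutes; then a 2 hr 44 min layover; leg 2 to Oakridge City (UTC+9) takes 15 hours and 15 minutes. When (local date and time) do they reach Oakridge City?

8:11 PM on Sep 3

Convert departure to UTC: 5:02 PM − 3:30 = 1:32 PM UTC on Sep 2.
Add 3 hours 40 minutes leg 1 → 5:12 PM UTC.
Add 2 hours 44 minutes layover in Saltmere → 7:56 PM UTC.
Add 15 hours 15 minutes leg 2 → 11:11 AM UTC (Sep 3).
Oakridge City is UTC+9:00, so local arrival = 11:11 AM + 9:00 = 8:11 PM on Sep 3.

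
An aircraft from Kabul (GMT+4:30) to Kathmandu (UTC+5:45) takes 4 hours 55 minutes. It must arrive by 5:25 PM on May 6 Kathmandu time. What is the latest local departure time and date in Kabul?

Target arrival in UTC: 5:25 PM − 5:45 = 11:40 AM on May 6.
Subtract 4 hours and 55 minutes → departure 6:45 AM UTC on May 6.
Kabul is UTC+4:30: 6:45 AM + 4:30 = 11:15 AM on May 6.

11:15 AM on May 6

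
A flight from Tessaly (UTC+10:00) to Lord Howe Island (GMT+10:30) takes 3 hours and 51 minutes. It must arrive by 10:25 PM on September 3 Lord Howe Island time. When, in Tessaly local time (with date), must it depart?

Target arrival in UTC: 10:25 PM − 10:30 = 11:55 AM on Sep 3.
Subtract 3 hours 51 minutes → departure 8:04 AM UTC on Sep 3.
Tessaly is UTC+10:00: 8:04 AM + 10:00 = 6:04 PM on Sep 3.

6:04 PM on Sep 3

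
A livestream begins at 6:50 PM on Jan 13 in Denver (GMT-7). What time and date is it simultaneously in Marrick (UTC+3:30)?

Marrick is 10:30 ahead of Denver.
Shift by the zone difference: 6:50 PM + 10:30 = 5:20 AM on Jan 14 in Marrick.

5:20 AM on January 14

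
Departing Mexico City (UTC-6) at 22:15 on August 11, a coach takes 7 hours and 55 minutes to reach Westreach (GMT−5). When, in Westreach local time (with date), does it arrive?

07:10 on Aug 12

Convert departure to UTC: 22:15 + 6:00 = 04:15 UTC on Aug 12.
Add 7 hours 55 minutes travel time → 12:10 UTC.
Westreach is UTC−5:00, so local arrival = 12:10 − 5:00 = 07:10 on Aug 12.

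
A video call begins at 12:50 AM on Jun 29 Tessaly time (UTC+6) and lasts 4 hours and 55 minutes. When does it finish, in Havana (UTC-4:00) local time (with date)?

7:45 PM on June 28

Convert start to UTC: 12:50 AM − 6:00 = 6:50 PM UTC on Jun 28.
Add 4 hours 55 minutes duration → 11:45 PM UTC.
Havana is UTC−4:00, so local end time = 11:45 PM − 4:00 = 7:45 PM on Jun 28.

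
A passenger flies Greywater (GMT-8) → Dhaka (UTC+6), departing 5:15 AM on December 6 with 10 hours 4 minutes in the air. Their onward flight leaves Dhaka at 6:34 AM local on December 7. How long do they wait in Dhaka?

Convert departure to UTC: 5:15 AM + 8:00 = 1:15 PM UTC on Dec 6.
Add 10 hours 4 minutes flight time → 11:19 PM UTC.
Dhaka is UTC+6:00, so local arrival = 11:19 PM + 6:00 = 5:19 AM on Dec 7.
Layover = 6:34 AM − 5:19 AM = 1 hour 15 minutes.

1 hour 15 minutes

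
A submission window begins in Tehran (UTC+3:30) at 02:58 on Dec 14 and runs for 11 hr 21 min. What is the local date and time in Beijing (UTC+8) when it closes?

18:49 on December 14

Beijing is 4:30 ahead of Tehran.
After 11 hours 21 minutes it is 14:19 in Tehran.
Shift by the zone difference: 14:19 + 4:30 = 18:49 on Dec 14 in Beijing.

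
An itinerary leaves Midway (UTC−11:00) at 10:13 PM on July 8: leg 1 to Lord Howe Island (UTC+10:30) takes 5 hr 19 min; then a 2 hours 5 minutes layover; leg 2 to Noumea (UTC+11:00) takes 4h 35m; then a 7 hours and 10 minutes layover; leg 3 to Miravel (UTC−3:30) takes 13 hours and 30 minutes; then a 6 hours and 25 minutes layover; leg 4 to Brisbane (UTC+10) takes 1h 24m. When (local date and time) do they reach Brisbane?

Convert departure to UTC: 10:13 PM + 11:00 = 9:13 AM UTC on Jul 9.
Add 5 hours and 19 minutes leg 1 → 2:32 PM UTC.
Add 2 hours and 5 minutes layover in Lord Howe Island → 4:37 PM UTC.
Add 4 hours 35 minutes leg 2 → 9:12 PM UTC.
Add 7 hours and 10 minutes layover in Noumea → 4:22 AM UTC (Jul 10).
Add 13 hours 30 minutes leg 3 → 5:52 PM UTC.
Add 6 hours 25 minutes layover in Miravel → 12:17 AM UTC (Jul 11).
Add 1 hour 24 minutes leg 4 → 1:41 AM UTC.
Brisbane is UTC+10:00, so local arrival = 1:41 AM + 10:00 = 11:41 AM on Jul 11.

11:41 AM on Jul 11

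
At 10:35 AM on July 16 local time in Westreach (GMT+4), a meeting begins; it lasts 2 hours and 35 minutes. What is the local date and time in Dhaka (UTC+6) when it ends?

Convert start to UTC: 10:35 AM − 4:00 = 6:35 AM UTC on Jul 16.
Add 2 hours 35 minutes duration → 9:10 AM UTC.
Dhaka is UTC+6:00, so local end time = 9:10 AM + 6:00 = 3:10 PM on Jul 16.

3:10 PM on July 16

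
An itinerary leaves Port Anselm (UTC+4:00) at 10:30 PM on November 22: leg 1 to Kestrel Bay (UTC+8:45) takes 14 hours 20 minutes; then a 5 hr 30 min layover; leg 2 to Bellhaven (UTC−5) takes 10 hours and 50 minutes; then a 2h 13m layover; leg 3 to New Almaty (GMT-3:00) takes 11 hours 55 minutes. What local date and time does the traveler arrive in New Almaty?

12:18 PM on November 24

Convert departure to UTC: 10:30 PM − 4:00 = 6:30 PM UTC on Nov 22.
Add 14 hours 20 minutes leg 1 → 8:50 AM UTC (Nov 23).
Add 5 hours 30 minutes layover in Kestrel Bay → 2:20 PM UTC.
Add 10 hours 50 minutes leg 2 → 1:10 AM UTC (Nov 24).
Add 2 hours 13 minutes layover in Bellhaven → 3:23 AM UTC.
Add 11 hours 55 minutes leg 3 → 3:18 PM UTC.
New Almaty is UTC−3:00, so local arrival = 3:18 PM − 3:00 = 12:18 PM on Nov 24.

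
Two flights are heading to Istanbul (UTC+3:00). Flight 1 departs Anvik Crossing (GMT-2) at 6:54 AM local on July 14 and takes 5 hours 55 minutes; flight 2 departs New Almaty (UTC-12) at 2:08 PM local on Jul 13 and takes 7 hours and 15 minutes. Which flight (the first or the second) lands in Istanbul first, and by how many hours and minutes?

Flight 1 in UTC: 6:54 AM + 2:00 = 8:54 AM on Jul 14.
+5 hours and 55 minutes → arrive 2:49 PM UTC on Jul 14.
Flight 2 in UTC: 2:08 PM + 12:00 = 2:08 AM on Jul 14.
+7 hours 15 minutes → arrive 9:23 AM UTC on Jul 14.
Flight 2 lands earlier by 5 hours 26 minutes.

the second, by 5 hours 26 minutes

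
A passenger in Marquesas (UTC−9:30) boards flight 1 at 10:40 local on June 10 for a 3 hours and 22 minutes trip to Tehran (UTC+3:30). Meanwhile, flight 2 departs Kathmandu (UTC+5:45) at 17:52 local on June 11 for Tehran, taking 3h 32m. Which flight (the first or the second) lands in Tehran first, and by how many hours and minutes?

the first, by 16 hours 7 minutes

Flight 1 in UTC: 10:40 + 9:30 = 20:10 on Jun 10.
+3 hours 22 minutes → arrive 23:32 UTC on Jun 10.
Flight 2 in UTC: 17:52 − 5:45 = 12:07 on Jun 11.
+3 hours 32 minutes → arrive 15:39 UTC on Jun 11.
Flight 1 lands earlier by 16 hours 7 minutes.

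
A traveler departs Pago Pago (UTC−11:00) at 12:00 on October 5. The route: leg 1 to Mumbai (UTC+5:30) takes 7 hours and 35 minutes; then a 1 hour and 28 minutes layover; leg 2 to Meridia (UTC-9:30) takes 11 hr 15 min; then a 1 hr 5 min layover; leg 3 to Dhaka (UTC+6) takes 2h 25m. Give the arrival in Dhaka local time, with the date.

Convert departure to UTC: 12:00 + 11:00 = 23:00 UTC on Oct 5.
Add 7 hours 35 minutes leg 1 → 06:35 UTC (Oct 6).
Add 1 hour and 28 minutes layover in Mumbai → 08:03 UTC.
Add 11 hours 15 minutes leg 2 → 19:18 UTC.
Add 1 hour 5 minutes layover in Meridia → 20:23 UTC.
Add 2 hours 25 minutes leg 3 → 22:48 UTC.
Dhaka is UTC+6:00, so local arrival = 22:48 + 6:00 = 04:48 on Oct 7.

04:48 on Oct 7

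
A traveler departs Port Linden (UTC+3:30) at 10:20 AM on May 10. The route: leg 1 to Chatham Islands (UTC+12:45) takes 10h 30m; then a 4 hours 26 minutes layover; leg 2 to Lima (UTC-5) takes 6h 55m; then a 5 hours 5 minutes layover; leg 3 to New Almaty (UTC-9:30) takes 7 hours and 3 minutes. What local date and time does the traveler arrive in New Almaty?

7:19 AM on May 11

Convert departure to UTC: 10:20 AM − 3:30 = 6:50 AM UTC on May 10.
Add 10 hours and 30 minutes leg 1 → 5:20 PM UTC.
Add 4 hours 26 minutes layover in Chatham Islands → 9:46 PM UTC.
Add 6 hours 55 minutes leg 2 → 4:41 AM UTC (May 11).
Add 5 hours 5 minutes layover in Lima → 9:46 AM UTC.
Add 7 hours 3 minutes leg 3 → 4:49 PM UTC.
New Almaty is UTC−9:30, so local arrival = 4:49 PM − 9:30 = 7:19 AM on May 11.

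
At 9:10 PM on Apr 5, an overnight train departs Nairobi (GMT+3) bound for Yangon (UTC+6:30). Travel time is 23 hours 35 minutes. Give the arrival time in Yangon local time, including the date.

Convert departure to UTC: 9:10 PM − 3:00 = 6:10 PM UTC on Apr 5.
Add 23 hours 35 minutes travel time → 5:45 PM UTC (Apr 6).
Yangon is UTC+6:30, so local arrival = 5:45 PM + 6:30 = 12:15 AM on Apr 7.

12:15 AM on Apr 7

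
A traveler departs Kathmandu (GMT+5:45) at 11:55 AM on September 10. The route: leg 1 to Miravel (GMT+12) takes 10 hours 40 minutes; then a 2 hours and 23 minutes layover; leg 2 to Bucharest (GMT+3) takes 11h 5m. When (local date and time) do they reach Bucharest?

Convert departure to UTC: 11:55 AM − 5:45 = 6:10 AM UTC on Sep 10.
Add 10 hours 40 minutes leg 1 → 4:50 PM UTC.
Add 2 hours and 23 minutes layover in Miravel → 7:13 PM UTC.
Add 11 hours and 5 minutes leg 2 → 6:18 AM UTC (Sep 11).
Bucharest is UTC+3:00, so local arrival = 6:18 AM + 3:00 = 9:18 AM on Sep 11.

9:18 AM on Sep 11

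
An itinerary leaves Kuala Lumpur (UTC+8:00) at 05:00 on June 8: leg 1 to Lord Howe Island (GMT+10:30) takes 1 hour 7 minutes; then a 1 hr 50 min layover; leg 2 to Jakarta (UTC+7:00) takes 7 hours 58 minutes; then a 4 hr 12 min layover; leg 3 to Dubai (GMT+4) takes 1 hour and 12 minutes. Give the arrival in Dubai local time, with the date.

17:19 on Jun 8

Convert departure to UTC: 05:00 − 8:00 = 21:00 UTC on Jun 7.
Add 1 hour 7 minutes leg 1 → 22:07 UTC.
Add 1 hour 50 minutes layover in Lord Howe Island → 23:57 UTC.
Add 7 hours 58 minutes leg 2 → 07:55 UTC (Jun 8).
Add 4 hours 12 minutes layover in Jakarta → 12:07 UTC.
Add 1 hour 12 minutes leg 3 → 13:19 UTC.
Dubai is UTC+4:00, so local arrival = 13:19 + 4:00 = 17:19 on Jun 8.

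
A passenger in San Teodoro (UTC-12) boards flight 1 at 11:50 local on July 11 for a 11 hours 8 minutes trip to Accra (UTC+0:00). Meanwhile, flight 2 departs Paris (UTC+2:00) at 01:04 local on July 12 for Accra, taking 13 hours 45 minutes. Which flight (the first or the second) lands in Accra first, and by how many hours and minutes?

Flight 1 in UTC: 11:50 + 12:00 = 23:50 on Jul 11.
+11 hours and 8 minutes → arrive 10:58 UTC on Jul 12.
Flight 2 in UTC: 01:04 − 2:00 = 23:04 on Jul 11.
+13 hours and 45 minutes → arrive 12:49 UTC on Jul 12.
Flight 1 lands earlier by 1 hour 51 minutes.

the first, by 1 hour 51 minutes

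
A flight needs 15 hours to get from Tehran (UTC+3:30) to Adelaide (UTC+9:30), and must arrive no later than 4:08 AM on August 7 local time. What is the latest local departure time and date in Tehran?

Target arrival in UTC: 4:08 AM − 9:30 = 6:38 PM on Aug 6.
Subtract 15 hours → departure 3:38 AM UTC on Aug 6.
Tehran is UTC+3:30: 3:38 AM + 3:30 = 7:08 AM on Aug 6.

7:08 AM on August 6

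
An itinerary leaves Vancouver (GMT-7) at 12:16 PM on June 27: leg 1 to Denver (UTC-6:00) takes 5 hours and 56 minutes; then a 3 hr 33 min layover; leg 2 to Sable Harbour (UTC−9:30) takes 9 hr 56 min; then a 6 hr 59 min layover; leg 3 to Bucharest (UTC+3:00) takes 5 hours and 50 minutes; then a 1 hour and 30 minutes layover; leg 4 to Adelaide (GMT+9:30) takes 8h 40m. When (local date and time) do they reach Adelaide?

11:10 PM on June 29

Convert departure to UTC: 12:16 PM + 7:00 = 7:16 PM UTC on Jun 27.
Add 5 hours 56 minutes leg 1 → 1:12 AM UTC (Jun 28).
Add 3 hours and 33 minutes layover in Denver → 4:45 AM UTC.
Add 9 hours 56 minutes leg 2 → 2:41 PM UTC.
Add 6 hours 59 minutes layover in Sable Harbour → 9:40 PM UTC.
Add 5 hours and 50 minutes leg 3 → 3:30 AM UTC (Jun 29).
Add 1 hour and 30 minutes layover in Bucharest → 5:00 AM UTC.
Add 8 hours and 40 minutes leg 4 → 1:40 PM UTC.
Adelaide is UTC+9:30, so local arrival = 1:40 PM + 9:30 = 11:10 PM on Jun 29.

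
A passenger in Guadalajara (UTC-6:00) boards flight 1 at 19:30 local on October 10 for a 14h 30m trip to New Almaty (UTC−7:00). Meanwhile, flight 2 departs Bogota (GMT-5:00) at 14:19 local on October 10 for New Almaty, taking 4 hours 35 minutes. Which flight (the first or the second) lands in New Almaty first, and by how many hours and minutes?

Flight 1 in UTC: 19:30 + 6:00 = 01:30 on Oct 11.
+14 hours and 30 minutes → arrive 16:00 UTC on Oct 11.
Flight 2 in UTC: 14:19 + 5:00 = 19:19 on Oct 10.
+4 hours and 35 minutes → arrive 23:54 UTC on Oct 10.
Flight 2 lands earlier by 16 hours 6 minutes.

the second, by 16 hours 6 minutes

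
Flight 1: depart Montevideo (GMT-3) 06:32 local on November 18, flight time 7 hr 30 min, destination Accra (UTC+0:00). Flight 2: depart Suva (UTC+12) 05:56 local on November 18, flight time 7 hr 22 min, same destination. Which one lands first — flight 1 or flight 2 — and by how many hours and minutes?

the second, by 15 hours 44 minutes

Flight 1 in UTC: 06:32 + 3:00 = 09:32 on Nov 18.
+7 hours and 30 minutes → arrive 17:02 UTC on Nov 18.
Flight 2 in UTC: 05:56 − 12:00 = 17:56 on Nov 17.
+7 hours 22 minutes → arrive 01:18 UTC on Nov 18.
Flight 2 lands earlier by 15 hours 44 minutes.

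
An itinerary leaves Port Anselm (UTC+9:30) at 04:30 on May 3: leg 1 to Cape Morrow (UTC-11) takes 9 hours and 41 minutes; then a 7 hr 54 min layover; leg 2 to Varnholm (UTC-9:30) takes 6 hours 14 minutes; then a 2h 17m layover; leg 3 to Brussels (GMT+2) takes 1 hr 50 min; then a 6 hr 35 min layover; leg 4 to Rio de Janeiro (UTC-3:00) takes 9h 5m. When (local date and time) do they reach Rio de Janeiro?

Convert departure to UTC: 04:30 − 9:30 = 19:00 UTC on May 2.
Add 9 hours 41 minutes leg 1 → 04:41 UTC (May 3).
Add 7 hours 54 minutes layover in Cape Morrow → 12:35 UTC.
Add 6 hours and 14 minutes leg 2 → 18:49 UTC.
Add 2 hours and 17 minutes layover in Varnholm → 21:06 UTC.
Add 1 hour and 50 minutes leg 3 → 22:56 UTC.
Add 6 hours 35 minutes layover in Brussels → 05:31 UTC (May 4).
Add 9 hours 5 minutes leg 4 → 14:36 UTC.
Rio de Janeiro is UTC−3:00, so local arrival = 14:36 − 3:00 = 11:36 on May 4.

11:36 on May 4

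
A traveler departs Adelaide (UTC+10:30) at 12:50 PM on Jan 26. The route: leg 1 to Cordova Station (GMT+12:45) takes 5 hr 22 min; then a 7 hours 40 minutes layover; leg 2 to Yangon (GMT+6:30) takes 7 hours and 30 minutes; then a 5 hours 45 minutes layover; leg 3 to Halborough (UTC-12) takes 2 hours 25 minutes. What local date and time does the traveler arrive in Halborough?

Convert departure to UTC: 12:50 PM − 10:30 = 2:20 AM UTC on Jan 26.
Add 5 hours and 22 minutes leg 1 → 7:42 AM UTC.
Add 7 hours and 40 minutes layover in Cordova Station → 3:22 PM UTC.
Add 7 hours 30 minutes leg 2 → 10:52 PM UTC.
Add 5 hours and 45 minutes layover in Yangon → 4:37 AM UTC (Jan 27).
Add 2 hours 25 minutes leg 3 → 7:02 AM UTC.
Halborough is UTC−12:00, so local arrival = 7:02 AM − 12:00 = 7:02 PM on Jan 26.

7:02 PM on January 26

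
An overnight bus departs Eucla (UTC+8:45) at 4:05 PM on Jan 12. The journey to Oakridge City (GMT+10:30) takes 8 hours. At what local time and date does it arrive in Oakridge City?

Oakridge City is 1:45 ahead of Eucla.
After 8 hours it is 12:05 AM (Jan 13) in Eucla.
Shift by the zone difference: 12:05 AM + 1:45 = 1:50 AM on Jan 13 in Oakridge City.

1:50 AM on Jan 13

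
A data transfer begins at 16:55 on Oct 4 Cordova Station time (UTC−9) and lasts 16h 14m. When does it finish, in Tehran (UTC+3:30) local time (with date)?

21:39 on October 5

Tehran is 12:30 ahead of Cordova Station.
After 16 hours and 14 minutes it is 09:09 (Oct 5) in Cordova Station.
Shift by the zone difference: 09:09 + 12:30 = 21:39 on Oct 5 in Tehran.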